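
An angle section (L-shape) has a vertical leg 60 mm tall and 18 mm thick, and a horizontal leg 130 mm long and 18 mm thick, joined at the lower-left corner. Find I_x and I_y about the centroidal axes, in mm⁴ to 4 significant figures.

Break the section into simple shapes (no overlaps), measuring from the bottom-left corner of the bounding box.
Vertical leg: 18 × 60, A = 1 080 mm², y = 30 mm, Ī = 324 000 mm⁴.
Horizontal leg (remainder): 112 × 18, A = 2 016 mm², y = 9 mm, Ī = 54 432 mm⁴.
Centroid: ȳ = ΣA·y / ΣA = 16.3256 mm.
Transfer each piece to the centroidal x-axis using Ī + A·d² with d = y − 16.3256:
  vertical leg: d = 13.6744 mm → contributes +525 949 mm⁴
  horizontal leg (remainder): d = -7.32558 mm → contributes +162 619 mm⁴
Total I = 688 568 mm⁴.
For the y-axis: x̄ = 51.3256 mm.
Repeating about the centroidal y-axis gives I_y = 5 107 808 mm⁴.

I_x ≈ 6.886 × 10⁵ mm⁴, I_y ≈ 5.108 × 10⁶ mm⁴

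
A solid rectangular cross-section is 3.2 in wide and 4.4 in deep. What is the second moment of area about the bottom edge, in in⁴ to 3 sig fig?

I_base ≈ 90.9 in⁴

The section: 3.2 × 4.4, A = 14.08 in², y = 2.2 in, Ī = 22.716 in⁴.
Transfer it to the base of the section using Ī + A·d² with d = y − 0:
  the section: d = 2.2 in → contributes +90.863 in⁴
Total I = 90.863 in⁴.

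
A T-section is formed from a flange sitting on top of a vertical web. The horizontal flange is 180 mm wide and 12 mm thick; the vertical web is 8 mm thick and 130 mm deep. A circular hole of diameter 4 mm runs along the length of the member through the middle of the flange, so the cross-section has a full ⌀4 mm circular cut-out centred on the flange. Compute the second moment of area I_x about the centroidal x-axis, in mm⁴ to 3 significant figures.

I_x ≈ 5.02 × 10⁶ mm⁴

Break the section into simple shapes (no overlaps), measuring from the bottom-left corner of the bounding box.
Flange: 180 × 12, A = 2 160 mm², y = 136 mm, Ī = 25 920 mm⁴.
Web: 8 × 130, A = 1 040 mm², y = 65 mm, Ī = 1 464 667 mm⁴.
Hole (subtracted): ⌀4, A = 12.566 mm², y = 136 mm, Ī = 12.566 mm⁴.
Centroid: ȳ = ΣA·y / ΣA = 112.83 mm.
Transfer each piece to the centroidal x-axis using Ī + A·d² with d = y − 112.83:
  flange: d = 23.166 mm → contributes +1 185 111 mm⁴
  web: d = -47.834 mm → contributes +3 844 285 mm⁴
  hole: d = 23.166 mm → contributes −6756.5 mm⁴
Total I = 5 022 639 mm⁴.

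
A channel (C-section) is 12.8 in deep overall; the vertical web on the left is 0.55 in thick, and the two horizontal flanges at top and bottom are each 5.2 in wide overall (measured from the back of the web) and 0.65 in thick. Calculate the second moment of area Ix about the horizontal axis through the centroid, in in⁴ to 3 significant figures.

Ix ≈ 319 in⁴

Treat the section as a set of non-overlapping primitives; coordinates are from the bounding-box lower-left.
Web: 0.55 × 12.8, A = 7.04 in², y = 6.4 in, Ī = 96.119 in⁴.
Top flange (beyond web): 4.65 × 0.65, A = 3.0225 in², y = 12.475 in, Ī = 0.10642 in⁴.
Bottom flange (beyond web): 4.65 × 0.65, A = 3.0225 in², y = 0.325 in, Ī = 0.10642 in⁴.
By symmetry the centroid is at mid-height, ȳ = 6.4 in.
Transfer each piece to the horizontal axis through the centroid using Ī + A·d² with d = y − 6.4:
  web: d = 0 in → contributes +96.119 in⁴
  top flange (beyond web): d = 6.075 in → contributes +111.65 in⁴
  bottom flange (beyond web): d = -6.075 in → contributes +111.65 in⁴
Total I = 319.43 in⁴.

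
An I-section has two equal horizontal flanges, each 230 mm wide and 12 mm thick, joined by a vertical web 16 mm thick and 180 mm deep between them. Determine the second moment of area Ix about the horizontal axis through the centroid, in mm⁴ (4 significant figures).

Ix ≈ 5.871 × 10⁷ mm⁴

Break the section into simple shapes (no overlaps), measuring from the bottom-left corner of the bounding box.
Bottom flange: 230 × 12, A = 2 760 mm², y = 6 mm, Ī = 33 120 mm⁴.
Web: 16 × 180, A = 2 880 mm², y = 102 mm, Ī = 7 776 000 mm⁴.
Top flange: 230 × 12, A = 2 760 mm², y = 198 mm, Ī = 33 120 mm⁴.
By symmetry the centroid is at mid-height, ȳ = 102 mm.
Transfer each piece to the horizontal axis through the centroid using Ī + A·d² with d = y − 102:
  bottom flange: d = -96 mm → contributes +25 469 280 mm⁴
  web: d = 0 mm → contributes +7 776 000 mm⁴
  top flange: d = 96 mm → contributes +25 469 280 mm⁴
Total I = 58 714 560 mm⁴.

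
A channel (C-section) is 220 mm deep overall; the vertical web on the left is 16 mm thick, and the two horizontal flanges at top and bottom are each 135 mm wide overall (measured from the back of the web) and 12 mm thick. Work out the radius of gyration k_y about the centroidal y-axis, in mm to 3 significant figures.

k_y ≈ 40.8 mm

Break the section into simple shapes (no overlaps), measuring from the bottom-left corner of the bounding box.
Web: 16 × 220, A = 3 520 mm², x = 8 mm, Ī = 75 093 mm⁴.
Top flange (beyond web): 119 × 12, A = 1 428 mm², x = 75.5 mm, Ī = 1 685 159 mm⁴.
Bottom flange (beyond web): 119 × 12, A = 1 428 mm², x = 75.5 mm, Ī = 1 685 159 mm⁴.
Centroid: x̄ = ΣA·x / ΣA = 38.235 mm.
Transfer each piece to the centroidal y-axis using Ī + A·d² with d = x − 38.235:
  web: d = -30.235 mm → contributes +3 292 974 mm⁴
  top flange (beyond web): d = 37.265 mm → contributes +3 668 167 mm⁴
  bottom flange (beyond web): d = 37.265 mm → contributes +3 668 167 mm⁴
Total I = 10 629 308 mm⁴.
Radius of gyration: k = √(I/A) = √(10 629 308 / 6 376) = 40.83 mm.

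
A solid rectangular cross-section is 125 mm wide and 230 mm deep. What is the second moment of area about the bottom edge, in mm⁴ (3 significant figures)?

The section: 125 × 230, A = 28 750 mm², y = 115 mm, Ī = 126 739 583 mm⁴.
Transfer it to a horizontal axis along the bottom face using Ī + A·d² with d = y − 0:
  the section: d = 115 mm → contributes +506 958 333 mm⁴
Total I = 506 958 333 mm⁴.

I_base ≈ 5.07 × 10⁸ mm⁴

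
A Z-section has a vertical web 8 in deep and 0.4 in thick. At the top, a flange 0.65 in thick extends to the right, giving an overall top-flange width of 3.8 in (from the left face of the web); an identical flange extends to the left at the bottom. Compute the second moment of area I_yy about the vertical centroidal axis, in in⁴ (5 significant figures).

I_yy ≈ 20.257 in⁴

Split into non-overlapping primitives; take the origin at the lower-left of the bounding box.
Web: 0.4 × 8, A = 3.2 in², x = 3.6 in, Ī = 0.04266667 in⁴.
Top flange (beyond web): 3.4 × 0.65, A = 2.21 in², x = 5.5 in, Ī = 2.128967 in⁴.
Bottom flange (beyond web): 3.4 × 0.65, A = 2.21 in², x = 1.7 in, Ī = 2.128967 in⁴.
Centroid: x̄ = ΣA·x / ΣA = 3.6 in.
Transfer each piece to the vertical centroidal axis using Ī + A·d² with d = x − 3.6:
  web: d = 0 in → contributes +0.04266667 in⁴
  top flange (beyond web): d = 1.9 in → contributes +10.10707 in⁴
  bottom flange (beyond web): d = -1.9 in → contributes +10.10707 in⁴
Total I = 20.2568 in⁴.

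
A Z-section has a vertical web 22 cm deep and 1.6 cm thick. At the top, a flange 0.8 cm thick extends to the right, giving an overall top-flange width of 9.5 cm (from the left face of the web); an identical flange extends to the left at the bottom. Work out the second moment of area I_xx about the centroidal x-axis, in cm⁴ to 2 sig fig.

Decompose the section into non-overlapping parts with the origin at the bottom-left of its bounding rectangle.
Web: 1.6 × 22, A = 35.2 cm², y = 11 cm, Ī = 1 420 cm⁴.
Top flange (beyond web): 7.9 × 0.8, A = 6.32 cm², y = 21.6 cm, Ī = 0.3371 cm⁴.
Bottom flange (beyond web): 7.9 × 0.8, A = 6.32 cm², y = 0.4 cm, Ī = 0.3371 cm⁴.
Centroid: ȳ = ΣA·y / ΣA = 11 cm.
Transfer each piece to the centroidal x-axis using Ī + A·d² with d = y − 11:
  web: d = 0 cm → contributes +1 420 cm⁴
  top flange (beyond web): d = 10.6 cm → contributes +710.5 cm⁴
  bottom flange (beyond web): d = -10.6 cm → contributes +710.5 cm⁴
Total I = 2 841 cm⁴.

I_xx ≈ 2800 cm⁴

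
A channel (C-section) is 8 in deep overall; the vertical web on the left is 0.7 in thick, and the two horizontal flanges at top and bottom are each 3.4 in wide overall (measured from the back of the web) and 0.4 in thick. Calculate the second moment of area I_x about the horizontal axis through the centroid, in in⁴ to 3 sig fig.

Decompose the section into non-overlapping parts with the origin at the bottom-left of its bounding rectangle.
Web: 0.7 × 8, A = 5.6 in², y = 4 in, Ī = 29.867 in⁴.
Top flange (beyond web): 2.7 × 0.4, A = 1.08 in², y = 7.8 in, Ī = 0.0144 in⁴.
Bottom flange (beyond web): 2.7 × 0.4, A = 1.08 in², y = 0.2 in, Ī = 0.0144 in⁴.
By symmetry the centroid is at mid-height, ȳ = 4 in.
Transfer each piece to the horizontal axis through the centroid using Ī + A·d² with d = y − 4:
  web: d = 0 in → contributes +29.867 in⁴
  top flange (beyond web): d = 3.8 in → contributes +15.61 in⁴
  bottom flange (beyond web): d = -3.8 in → contributes +15.61 in⁴
Total I = 61.086 in⁴.

I_x ≈ 61.1 in⁴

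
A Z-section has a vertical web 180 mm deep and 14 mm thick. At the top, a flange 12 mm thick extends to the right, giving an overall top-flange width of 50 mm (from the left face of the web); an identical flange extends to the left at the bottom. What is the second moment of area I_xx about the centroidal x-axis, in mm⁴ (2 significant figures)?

I_xx ≈ 1.3 × 10⁷ mm⁴

Treat the section as a set of non-overlapping primitives; coordinates are from the bounding-box lower-left.
Web: 14 × 180, A = 2 520 mm², y = 90 mm, Ī = 6 804 000 mm⁴.
Top flange (beyond web): 36 × 12, A = 432 mm², y = 174 mm, Ī = 5 184 mm⁴.
Bottom flange (beyond web): 36 × 12, A = 432 mm², y = 6 mm, Ī = 5 184 mm⁴.
Centroid: ȳ = ΣA·y / ΣA = 90 mm.
Transfer each piece to the centroidal x-axis using Ī + A·d² with d = y − 90:
  web: d = 0 mm → contributes +6 804 000 mm⁴
  top flange (beyond web): d = 84 mm → contributes +3 053 376 mm⁴
  bottom flange (beyond web): d = -84 mm → contributes +3 053 376 mm⁴
Total I = 12 910 752 mm⁴.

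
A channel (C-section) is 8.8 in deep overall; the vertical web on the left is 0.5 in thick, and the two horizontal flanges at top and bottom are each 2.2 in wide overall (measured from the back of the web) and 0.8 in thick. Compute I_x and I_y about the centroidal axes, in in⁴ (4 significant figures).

I_x ≈ 72.06 in⁴, I_y ≈ 2.781 in⁴

Break the section into simple shapes (no overlaps), measuring from the bottom-left corner of the bounding box.
Web: 0.5 × 8.8, A = 4.4 in², y = 4.4 in, Ī = 28.3947 in⁴.
Top flange (beyond web): 1.7 × 0.8, A = 1.36 in², y = 8.4 in, Ī = 0.0725333 in⁴.
Bottom flange (beyond web): 1.7 × 0.8, A = 1.36 in², y = 0.4 in, Ī = 0.0725333 in⁴.
By symmetry the centroid is at mid-height, ȳ = 4.4 in.
Transfer each piece to the centroidal x-axis using Ī + A·d² with d = y − 4.4:
  web: d = 0 in → contributes +28.3947 in⁴
  top flange (beyond web): d = 4 in → contributes +21.8325 in⁴
  bottom flange (beyond web): d = -4 in → contributes +21.8325 in⁴
Total I = 72.0597 in⁴.
For the y-axis: x̄ = 0.670225 in.
Repeating about the centroidal y-axis gives I_y = 2.78062 in⁴.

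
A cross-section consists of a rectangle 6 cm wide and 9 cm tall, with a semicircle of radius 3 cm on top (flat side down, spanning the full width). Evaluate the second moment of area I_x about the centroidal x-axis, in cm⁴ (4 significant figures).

I_x ≈ 746.8 cm⁴

Decompose the section into non-overlapping parts with the origin at the bottom-left of its bounding rectangle.
Rectangular body: 6 × 9, A = 54 cm², y = 4.5 cm, Ī = 364.5 cm⁴.
Semicircular cap: semicircle r = 3, A = 14.1372 cm², y = 10.2732 cm, Ī = 8.89031 cm⁴.
Centroid: ȳ = ΣA·y / ΣA = 5.69784 cm.
Transfer each piece to the centroidal x-axis using Ī + A·d² with d = y − 5.69784:
  rectangular body: d = -1.19784 cm → contributes +441.98 cm⁴
  semicircular cap: d = 4.5754 cm → contributes +304.842 cm⁴
Total I = 746.822 cm⁴.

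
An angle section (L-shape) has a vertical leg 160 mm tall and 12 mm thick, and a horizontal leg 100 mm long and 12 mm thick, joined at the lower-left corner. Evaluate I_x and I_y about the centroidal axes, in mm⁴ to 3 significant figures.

I_x ≈ 7.84 × 10⁶ mm⁴, I_y ≈ 2.41 × 10⁶ mm⁴

Break the section into simple shapes (no overlaps), measuring from the bottom-left corner of the bounding box.
Vertical leg: 12 × 160, A = 1 920 mm², y = 80 mm, Ī = 4 096 000 mm⁴.
Horizontal leg (remainder): 88 × 12, A = 1 056 mm², y = 6 mm, Ī = 12 672 mm⁴.
Centroid: ȳ = ΣA·y / ΣA = 53.742 mm.
Transfer each piece to the centroidal x-axis using Ī + A·d² with d = y − 53.742:
  vertical leg: d = 26.258 mm → contributes +5 419 813 mm⁴
  horizontal leg (remainder): d = -47.742 mm → contributes +2 419 605 mm⁴
Total I = 7 839 418 mm⁴.
For the y-axis: x̄ = 23.742 mm.
Repeating about the centroidal y-axis gives I_y = 2 407 738 mm⁴.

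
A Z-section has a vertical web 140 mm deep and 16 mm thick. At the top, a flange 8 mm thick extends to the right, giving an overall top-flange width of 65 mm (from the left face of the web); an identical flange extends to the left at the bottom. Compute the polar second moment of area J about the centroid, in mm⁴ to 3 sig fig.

Decompose the section into non-overlapping parts with the origin at the bottom-left of its bounding rectangle.
Web: 16 × 140, A = 2 240 mm², y = 70 mm, Ī = 3 658 667 mm⁴.
Top flange (beyond web): 49 × 8, A = 392 mm², y = 136 mm, Ī = 2090.7 mm⁴.
Bottom flange (beyond web): 49 × 8, A = 392 mm², y = 4 mm, Ī = 2090.7 mm⁴.
Centroid: ȳ = ΣA·y / ΣA = 70 mm.
Transfer each piece to the centroidal x-axis using Ī + A·d² with d = y − 70:
  web: d = 0 mm → contributes +3 658 667 mm⁴
  top flange (beyond web): d = 66 mm → contributes +1 709 643 mm⁴
  bottom flange (beyond web): d = -66 mm → contributes +1 709 643 mm⁴
Total I = 7 077 952 mm⁴.
For the y-axis: x̄ = 57 mm.
Repeating about the centroidal y-axis gives I_y = 1 032 752 mm⁴.
Polar second moment: J = I_x + I_y = 8 110 704 mm⁴.

J ≈ 8.11 × 10⁶ mm⁴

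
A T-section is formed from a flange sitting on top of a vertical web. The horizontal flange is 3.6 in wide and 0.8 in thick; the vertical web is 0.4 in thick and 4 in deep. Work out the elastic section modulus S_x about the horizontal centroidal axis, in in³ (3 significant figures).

Break the section into simple shapes (no overlaps), measuring from the bottom-left corner of the bounding box.
Flange: 3.6 × 0.8, A = 2.88 in², y = 4.4 in, Ī = 0.1536 in⁴.
Web: 0.4 × 4, A = 1.6 in², y = 2 in, Ī = 2.1333 in⁴.
Centroid: ȳ = ΣA·y / ΣA = 3.5429 in.
Transfer each piece to the horizontal centroidal axis using Ī + A·d² with d = y − 3.5429:
  flange: d = 0.85714 in → contributes +2.2695 in⁴
  web: d = -1.5429 in → contributes +5.942 in⁴
Total I = 8.2115 in⁴.
Extreme fibre distance c = 3.5429 in; S = I/c = 2.3178 in³.

S_x ≈ 2.32 in³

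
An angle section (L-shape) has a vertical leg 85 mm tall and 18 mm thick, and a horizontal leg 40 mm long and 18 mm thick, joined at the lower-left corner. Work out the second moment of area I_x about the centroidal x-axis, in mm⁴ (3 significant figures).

Split into non-overlapping primitives; take the origin at the lower-left of the bounding box.
Vertical leg: 18 × 85, A = 1 530 mm², y = 42.5 mm, Ī = 921 188 mm⁴.
Horizontal leg (remainder): 22 × 18, A = 396 mm², y = 9 mm, Ī = 10 692 mm⁴.
Centroid: ȳ = ΣA·y / ΣA = 35.612 mm.
Transfer each piece to the centroidal x-axis using Ī + A·d² with d = y − 35.612:
  vertical leg: d = 6.8879 mm → contributes +993 775 mm⁴
  horizontal leg (remainder): d = -26.612 mm → contributes +291 142 mm⁴
Total I = 1 284 916 mm⁴.

I_x ≈ 1.28 × 10⁶ mm⁴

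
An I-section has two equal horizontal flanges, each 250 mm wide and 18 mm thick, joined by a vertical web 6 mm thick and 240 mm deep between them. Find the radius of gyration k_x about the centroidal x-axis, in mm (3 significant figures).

k_x ≈ 123 mm

Decompose the section into non-overlapping parts with the origin at the bottom-left of its bounding rectangle.
Bottom flange: 250 × 18, A = 4 500 mm², y = 9 mm, Ī = 121 500 mm⁴.
Web: 6 × 240, A = 1 440 mm², y = 138 mm, Ī = 6 912 000 mm⁴.
Top flange: 250 × 18, A = 4 500 mm², y = 267 mm, Ī = 121 500 mm⁴.
By symmetry the centroid is at mid-height, ȳ = 138 mm.
Transfer each piece to the centroidal x-axis using Ī + A·d² with d = y − 138:
  bottom flange: d = -129 mm → contributes +75 006 000 mm⁴
  web: d = 0 mm → contributes +6 912 000 mm⁴
  top flange: d = 129 mm → contributes +75 006 000 mm⁴
Total I = 156 924 000 mm⁴.
Radius of gyration: k = √(I/A) = √(156 924 000 / 10 440) = 122.6 mm.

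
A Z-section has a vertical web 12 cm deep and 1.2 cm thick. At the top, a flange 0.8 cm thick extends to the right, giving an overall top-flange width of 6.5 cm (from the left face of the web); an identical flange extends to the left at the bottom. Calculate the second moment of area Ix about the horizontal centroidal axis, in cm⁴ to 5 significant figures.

Ix ≈ 439.19 cm⁴

Treat the section as a set of non-overlapping primitives; coordinates are from the bounding-box lower-left.
Web: 1.2 × 12, A = 14.4 cm², y = 6 cm, Ī = 172.8 cm⁴.
Top flange (beyond web): 5.3 × 0.8, A = 4.24 cm², y = 11.6 cm, Ī = 0.2261333 cm⁴.
Bottom flange (beyond web): 5.3 × 0.8, A = 4.24 cm², y = 0.4 cm, Ī = 0.2261333 cm⁴.
Centroid: ȳ = ΣA·y / ΣA = 6 cm.
Transfer each piece to the horizontal centroidal axis using Ī + A·d² with d = y − 6:
  web: d = 0 cm → contributes +172.8 cm⁴
  top flange (beyond web): d = 5.6 cm → contributes +133.1925 cm⁴
  bottom flange (beyond web): d = -5.6 cm → contributes +133.1925 cm⁴
Total I = 439.1851 cm⁴.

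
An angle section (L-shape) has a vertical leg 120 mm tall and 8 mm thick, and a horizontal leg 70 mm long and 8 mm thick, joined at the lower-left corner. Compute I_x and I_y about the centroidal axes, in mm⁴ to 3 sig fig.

Decompose the section into non-overlapping parts with the origin at the bottom-left of its bounding rectangle.
Vertical leg: 8 × 120, A = 960 mm², y = 60 mm, Ī = 1 152 000 mm⁴.
Horizontal leg (remainder): 62 × 8, A = 496 mm², y = 4 mm, Ī = 2645.3 mm⁴.
Centroid: ȳ = ΣA·y / ΣA = 40.923 mm.
Transfer each piece to the centroidal x-axis using Ī + A·d² with d = y − 40.923:
  vertical leg: d = 19.077 mm → contributes +1 501 372 mm⁴
  horizontal leg (remainder): d = -36.923 mm → contributes +678 849 mm⁴
Total I = 2 180 221 mm⁴.
For the y-axis: x̄ = 15.923 mm.
Repeating about the centroidal y-axis gives I_y = 564 621 mm⁴.

I_x ≈ 2.18 × 10⁶ mm⁴, I_y ≈ 5.65 × 10⁵ mm⁴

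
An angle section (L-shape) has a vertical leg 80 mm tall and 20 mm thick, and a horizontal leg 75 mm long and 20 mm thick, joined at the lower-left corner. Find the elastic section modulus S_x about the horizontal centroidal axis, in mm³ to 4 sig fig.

Break the section into simple shapes (no overlaps), measuring from the bottom-left corner of the bounding box.
Vertical leg: 20 × 80, A = 1 600 mm², y = 40 mm, Ī = 853 333 mm⁴.
Horizontal leg (remainder): 55 × 20, A = 1 100 mm², y = 10 mm, Ī = 36666.7 mm⁴.
Centroid: ȳ = ΣA·y / ΣA = 27.7778 mm.
Transfer each piece to the horizontal centroidal axis using Ī + A·d² with d = y − 27.7778:
  vertical leg: d = 12.2222 mm → contributes +1 092 346 mm⁴
  horizontal leg (remainder): d = -17.7778 mm → contributes +384 321 mm⁴
Total I = 1 476 667 mm⁴.
Extreme fibre distance c = 52.2222 mm; S = I/c = 28276.6 mm³.

S_x ≈ 2.828 × 10⁴ mm³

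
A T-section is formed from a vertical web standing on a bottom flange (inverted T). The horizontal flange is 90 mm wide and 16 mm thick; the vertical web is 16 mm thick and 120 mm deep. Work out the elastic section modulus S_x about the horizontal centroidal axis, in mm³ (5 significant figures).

Break the section into simple shapes (no overlaps), measuring from the bottom-left corner of the bounding box.
Flange: 90 × 16, A = 1 440 mm², y = 8 mm, Ī = 30 720 mm⁴.
Web: 16 × 120, A = 1 920 mm², y = 76 mm, Ī = 2 304 000 mm⁴.
Centroid: ȳ = ΣA·y / ΣA = 46.85714 mm.
Transfer each piece to the horizontal centroidal axis using Ī + A·d² with d = y − 46.85714:
  flange: d = -38.85714 mm → contributes +2 204 944 mm⁴
  web: d = 29.14286 mm → contributes +3 934 668 mm⁴
Total I = 6 139 611 mm⁴.
Extreme fibre distance c = 89.14286 mm; S = I/c = 68873.85 mm³.

S_x ≈ 6.8874 × 10⁴ mm³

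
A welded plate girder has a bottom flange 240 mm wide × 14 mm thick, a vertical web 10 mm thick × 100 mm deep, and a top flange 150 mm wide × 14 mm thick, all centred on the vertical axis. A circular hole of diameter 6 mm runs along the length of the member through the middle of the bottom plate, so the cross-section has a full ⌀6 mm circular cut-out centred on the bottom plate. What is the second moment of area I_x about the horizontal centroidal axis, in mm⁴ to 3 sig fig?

Split into non-overlapping primitives; take the origin at the lower-left of the bounding box.
Bottom plate: 240 × 14, A = 3 360 mm², y = 7 mm, Ī = 54 880 mm⁴.
Web plate: 10 × 100, A = 1 000 mm², y = 64 mm, Ī = 833 333 mm⁴.
Top plate: 150 × 14, A = 2 100 mm², y = 121 mm, Ī = 34 300 mm⁴.
Hole (subtracted): ⌀6, A = 28.274 mm², y = 7 mm, Ī = 63.617 mm⁴.
Centroid: ȳ = ΣA·y / ΣA = 53.084 mm.
Transfer each piece to the horizontal centroidal axis using Ī + A·d² with d = y − 53.084:
  bottom plate: d = -46.084 mm → contributes +7 190 647 mm⁴
  web plate: d = 10.916 mm → contributes +952 491 mm⁴
  top plate: d = 67.916 mm → contributes +9 720 709 mm⁴
  hole: d = -46.084 mm → contributes −60 111 mm⁴
Total I = 17 803 736 mm⁴.

I_x ≈ 1.78 × 10⁷ mm⁴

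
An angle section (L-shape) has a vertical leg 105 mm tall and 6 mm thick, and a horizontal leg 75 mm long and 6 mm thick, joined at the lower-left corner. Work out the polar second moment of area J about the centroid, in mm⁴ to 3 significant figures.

J ≈ 1.71 × 10⁶ mm⁴

Decompose the section into non-overlapping parts with the origin at the bottom-left of its bounding rectangle.
Vertical leg: 6 × 105, A = 630 mm², y = 52.5 mm, Ī = 578 813 mm⁴.
Horizontal leg (remainder): 69 × 6, A = 414 mm², y = 3 mm, Ī = 1 242 mm⁴.
Centroid: ȳ = ΣA·y / ΣA = 32.871 mm.
Transfer each piece to the centroidal x-axis using Ī + A·d² with d = y − 32.871:
  vertical leg: d = 19.629 mm → contributes +821 558 mm⁴
  horizontal leg (remainder): d = -29.871 mm → contributes +370 637 mm⁴
Total I = 1 192 195 mm⁴.
For the y-axis: x̄ = 17.871 mm.
Repeating about the centroidal y-axis gives I_y = 517 465 mm⁴.
Polar second moment: J = I_x + I_y = 1 709 659 mm⁴.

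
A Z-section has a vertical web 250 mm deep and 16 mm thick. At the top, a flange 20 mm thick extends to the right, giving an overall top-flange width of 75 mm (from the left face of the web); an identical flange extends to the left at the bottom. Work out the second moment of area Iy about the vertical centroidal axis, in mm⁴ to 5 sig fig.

Iy ≈ 4.0887 × 10⁶ mm⁴

Split into non-overlapping primitives; take the origin at the lower-left of the bounding box.
Web: 16 × 250, A = 4 000 mm², x = 67 mm, Ī = 85333.33 mm⁴.
Top flange (beyond web): 59 × 20, A = 1 180 mm², x = 104.5 mm, Ī = 342298.3 mm⁴.
Bottom flange (beyond web): 59 × 20, A = 1 180 mm², x = 29.5 mm, Ī = 342298.3 mm⁴.
Centroid: x̄ = ΣA·x / ΣA = 67 mm.
Transfer each piece to the vertical centroidal axis using Ī + A·d² with d = x − 67:
  web: d = 0 mm → contributes +85333.33 mm⁴
  top flange (beyond web): d = 37.5 mm → contributes +2 001 673 mm⁴
  bottom flange (beyond web): d = -37.5 mm → contributes +2 001 673 mm⁴
Total I = 4 088 680 mm⁴.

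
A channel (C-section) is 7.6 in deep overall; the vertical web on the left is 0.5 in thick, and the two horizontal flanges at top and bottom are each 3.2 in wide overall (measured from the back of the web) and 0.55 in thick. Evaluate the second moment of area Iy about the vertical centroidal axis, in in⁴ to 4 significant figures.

Iy ≈ 6.151 in⁴

Decompose the section into non-overlapping parts with the origin at the bottom-left of its bounding rectangle.
Web: 0.5 × 7.6, A = 3.8 in², x = 0.25 in, Ī = 0.0791667 in⁴.
Top flange (beyond web): 2.7 × 0.55, A = 1.485 in², x = 1.85 in, Ī = 0.902138 in⁴.
Bottom flange (beyond web): 2.7 × 0.55, A = 1.485 in², x = 1.85 in, Ī = 0.902138 in⁴.
Centroid: x̄ = ΣA·x / ΣA = 0.95192 in.
Transfer each piece to the vertical centroidal axis using Ī + A·d² with d = x − 0.95192:
  web: d = -0.70192 in → contributes +1.9514 in⁴
  top flange (beyond web): d = 0.89808 in → contributes +2.09986 in⁴
  bottom flange (beyond web): d = 0.89808 in → contributes +2.09986 in⁴
Total I = 6.15112 in⁴.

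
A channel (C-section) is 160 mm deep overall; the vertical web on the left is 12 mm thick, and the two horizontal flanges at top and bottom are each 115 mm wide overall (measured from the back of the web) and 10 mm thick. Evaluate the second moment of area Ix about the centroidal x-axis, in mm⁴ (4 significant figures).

Ix ≈ 1.570 × 10⁷ mm⁴

Decompose the section into non-overlapping parts with the origin at the bottom-left of its bounding rectangle.
Web: 12 × 160, A = 1 920 mm², y = 80 mm, Ī = 4 096 000 mm⁴.
Top flange (beyond web): 103 × 10, A = 1 030 mm², y = 155 mm, Ī = 8583.33 mm⁴.
Bottom flange (beyond web): 103 × 10, A = 1 030 mm², y = 5 mm, Ī = 8583.33 mm⁴.
By symmetry the centroid is at mid-height, ȳ = 80 mm.
Transfer each piece to the centroidal x-axis using Ī + A·d² with d = y − 80:
  web: d = 0 mm → contributes +4 096 000 mm⁴
  top flange (beyond web): d = 75 mm → contributes +5 802 333 mm⁴
  bottom flange (beyond web): d = -75 mm → contributes +5 802 333 mm⁴
Total I = 15 700 667 mm⁴.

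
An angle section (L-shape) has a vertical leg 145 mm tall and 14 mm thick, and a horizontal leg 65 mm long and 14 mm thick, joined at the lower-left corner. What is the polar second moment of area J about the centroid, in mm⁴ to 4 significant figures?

Decompose the section into non-overlapping parts with the origin at the bottom-left of its bounding rectangle.
Vertical leg: 14 × 145, A = 2 030 mm², y = 72.5 mm, Ī = 3 556 729 mm⁴.
Horizontal leg (remainder): 51 × 14, A = 714 mm², y = 7 mm, Ī = 11 662 mm⁴.
Centroid: ȳ = ΣA·y / ΣA = 55.4566 mm.
Transfer each piece to the centroidal x-axis using Ī + A·d² with d = y − 55.4566:
  vertical leg: d = 17.0434 mm → contributes +4 146 396 mm⁴
  horizontal leg (remainder): d = -48.4566 mm → contributes +1 688 166 mm⁴
Total I = 5 834 563 mm⁴.
For the y-axis: x̄ = 15.4566 mm.
Repeating about the centroidal y-axis gives I_y = 745 843 mm⁴.
Polar second moment: J = I_x + I_y = 6 580 405 mm⁴.

J ≈ 6.580 × 10⁶ mm⁴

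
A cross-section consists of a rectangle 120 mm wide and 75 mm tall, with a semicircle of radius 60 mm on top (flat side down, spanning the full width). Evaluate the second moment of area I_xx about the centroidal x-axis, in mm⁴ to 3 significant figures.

I_xx ≈ 1.94 × 10⁷ mm⁴

Treat the section as a set of non-overlapping primitives; coordinates are from the bounding-box lower-left.
Rectangular body: 120 × 75, A = 9 000 mm², y = 37.5 mm, Ī = 4 218 750 mm⁴.
Semicircular cap: semicircle r = 60, A = 5654.9 mm², y = 100.46 mm, Ī = 1 422 450 mm⁴.
Centroid: ȳ = ΣA·y / ΣA = 61.796 mm.
Transfer each piece to the centroidal x-axis using Ī + A·d² with d = y − 61.796:
  rectangular body: d = -24.296 mm → contributes +9 531 496 mm⁴
  semicircular cap: d = 38.669 mm → contributes +9 877 948 mm⁴
Total I = 19 409 444 mm⁴.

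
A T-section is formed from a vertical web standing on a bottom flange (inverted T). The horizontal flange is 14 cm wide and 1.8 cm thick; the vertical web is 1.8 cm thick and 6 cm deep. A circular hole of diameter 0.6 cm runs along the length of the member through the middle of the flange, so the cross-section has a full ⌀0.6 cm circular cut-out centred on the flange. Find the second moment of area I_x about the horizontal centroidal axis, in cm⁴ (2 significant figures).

I_x ≈ 150 cm⁴

Decompose the section into non-overlapping parts with the origin at the bottom-left of its bounding rectangle.
Flange: 14 × 1.8, A = 25.2 cm², y = 0.9 cm, Ī = 6.804 cm⁴.
Web: 1.8 × 6, A = 10.8 cm², y = 4.8 cm, Ī = 32.4 cm⁴.
Hole (subtracted): ⌀0.6, A = 0.2827 cm², y = 0.9 cm, Ī = 0.006362 cm⁴.
Centroid: ȳ = ΣA·y / ΣA = 2.079 cm.
Transfer each piece to the horizontal centroidal axis using Ī + A·d² with d = y − 2.079:
  flange: d = -1.179 cm → contributes +41.85 cm⁴
  web: d = 2.721 cm → contributes +112.3 cm⁴
  hole: d = -1.179 cm → contributes −0.3996 cm⁴
Total I = 153.8 cm⁴.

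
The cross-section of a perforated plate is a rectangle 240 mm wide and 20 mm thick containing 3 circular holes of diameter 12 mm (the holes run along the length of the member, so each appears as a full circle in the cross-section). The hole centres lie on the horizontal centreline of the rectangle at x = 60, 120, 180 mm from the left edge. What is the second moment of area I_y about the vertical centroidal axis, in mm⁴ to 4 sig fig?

I_y ≈ 2.222 × 10⁷ mm⁴

Treat the section as a set of non-overlapping primitives; coordinates are from the bounding-box lower-left.
Plate: 240 × 20, A = 4 800 mm², x = 120 mm, Ī = 23 040 000 mm⁴.
Hole 1 (subtracted): ⌀12, A = 113.097 mm², x = 60 mm, Ī = 1017.88 mm⁴.
Hole 2 (subtracted): ⌀12, A = 113.097 mm², x = 120 mm, Ī = 1017.88 mm⁴.
Hole 3 (subtracted): ⌀12, A = 113.097 mm², x = 180 mm, Ī = 1017.88 mm⁴.
By symmetry the centroid is at mid-width, x̄ = 120 mm.
Transfer each piece to the vertical centroidal axis using Ī + A·d² with d = x − 120:
  plate: d = 0 mm → contributes +23 040 000 mm⁴
  hole 1: d = -60 mm → contributes −408 168 mm⁴
  hole 2: d = 0 mm → contributes −1017.88 mm⁴
  hole 3: d = 60 mm → contributes −408 168 mm⁴
Total I = 22 222 646 mm⁴.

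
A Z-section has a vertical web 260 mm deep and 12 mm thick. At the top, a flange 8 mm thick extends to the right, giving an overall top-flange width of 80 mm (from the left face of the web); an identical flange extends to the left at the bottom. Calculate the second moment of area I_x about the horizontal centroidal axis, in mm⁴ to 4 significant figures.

Decompose the section into non-overlapping parts with the origin at the bottom-left of its bounding rectangle.
Web: 12 × 260, A = 3 120 mm², y = 130 mm, Ī = 17 576 000 mm⁴.
Top flange (beyond web): 68 × 8, A = 544 mm², y = 256 mm, Ī = 2901.33 mm⁴.
Bottom flange (beyond web): 68 × 8, A = 544 mm², y = 4 mm, Ī = 2901.33 mm⁴.
Centroid: ȳ = ΣA·y / ΣA = 130 mm.
Transfer each piece to the horizontal centroidal axis using Ī + A·d² with d = y − 130:
  web: d = 0 mm → contributes +17 576 000 mm⁴
  top flange (beyond web): d = 126 mm → contributes +8 639 445 mm⁴
  bottom flange (beyond web): d = -126 mm → contributes +8 639 445 mm⁴
Total I = 34 854 891 mm⁴.

I_x ≈ 3.485 × 10⁷ mm⁴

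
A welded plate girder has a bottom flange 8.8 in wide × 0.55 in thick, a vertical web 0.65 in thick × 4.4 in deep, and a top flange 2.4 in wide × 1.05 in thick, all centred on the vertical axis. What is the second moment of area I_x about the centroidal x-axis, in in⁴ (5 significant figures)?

I_x ≈ 50.771 in⁴

Split into non-overlapping primitives; take the origin at the lower-left of the bounding box.
Bottom plate: 8.8 × 0.55, A = 4.84 in², y = 0.275 in, Ī = 0.1220083 in⁴.
Web plate: 0.65 × 4.4, A = 2.86 in², y = 2.75 in, Ī = 4.614133 in⁴.
Top plate: 2.4 × 1.05, A = 2.52 in², y = 5.475 in, Ī = 0.231525 in⁴.
Centroid: ȳ = ΣA·y / ΣA = 2.249804 in.
Transfer each piece to the centroidal x-axis using Ī + A·d² with d = y − 2.249804:
  bottom plate: d = -1.974804 in → contributes +18.99729 in⁴
  web plate: d = 0.5001957 in → contributes +5.329693 in⁴
  top plate: d = 3.225196 in → contributes +26.44428 in⁴
Total I = 50.77127 in⁴.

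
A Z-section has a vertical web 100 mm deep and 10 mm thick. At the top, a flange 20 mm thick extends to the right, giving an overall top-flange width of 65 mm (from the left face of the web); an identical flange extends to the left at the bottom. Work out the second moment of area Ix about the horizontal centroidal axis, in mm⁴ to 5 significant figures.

Treat the section as a set of non-overlapping primitives; coordinates are from the bounding-box lower-left.
Web: 10 × 100, A = 1 000 mm², y = 50 mm, Ī = 833333.3 mm⁴.
Top flange (beyond web): 55 × 20, A = 1 100 mm², y = 90 mm, Ī = 36666.67 mm⁴.
Bottom flange (beyond web): 55 × 20, A = 1 100 mm², y = 10 mm, Ī = 36666.67 mm⁴.
Centroid: ȳ = ΣA·y / ΣA = 50 mm.
Transfer each piece to the horizontal centroidal axis using Ī + A·d² with d = y − 50:
  web: d = 0 mm → contributes +833333.3 mm⁴
  top flange (beyond web): d = 40 mm → contributes +1 796 667 mm⁴
  bottom flange (beyond web): d = -40 mm → contributes +1 796 667 mm⁴
Total I = 4 426 667 mm⁴.

Ix ≈ 4.4267 × 10⁶ mm⁴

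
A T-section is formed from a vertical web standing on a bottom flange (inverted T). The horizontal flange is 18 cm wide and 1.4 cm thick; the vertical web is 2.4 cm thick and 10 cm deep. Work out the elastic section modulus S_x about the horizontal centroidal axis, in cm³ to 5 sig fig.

Split into non-overlapping primitives; take the origin at the lower-left of the bounding box.
Flange: 18 × 1.4, A = 25.2 cm², y = 0.7 cm, Ī = 4.116 cm⁴.
Web: 2.4 × 10, A = 24 cm², y = 6.4 cm, Ī = 200 cm⁴.
Centroid: ȳ = ΣA·y / ΣA = 3.480488 cm.
Transfer each piece to the horizontal centroidal axis using Ī + A·d² with d = y − 3.480488:
  flange: d = -2.780488 cm → contributes +198.94 cm⁴
  web: d = 2.919512 cm → contributes +404.5652 cm⁴
Total I = 603.5053 cm⁴.
Extreme fibre distance c = 7.919512 cm; S = I/c = 76.20485 cm³.

S_x ≈ 76.205 cm³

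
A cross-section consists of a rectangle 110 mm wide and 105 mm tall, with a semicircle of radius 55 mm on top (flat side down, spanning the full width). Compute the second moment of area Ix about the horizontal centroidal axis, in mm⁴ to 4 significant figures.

Ix ≈ 3.098 × 10⁷ mm⁴

Treat the section as a set of non-overlapping primitives; coordinates are from the bounding-box lower-left.
Rectangular body: 110 × 105, A = 11 550 mm², y = 52.5 mm, Ī = 10 611 563 mm⁴.
Semicircular cap: semicircle r = 55, A = 4751.66 mm², y = 128.343 mm, Ī = 1 004 345 mm⁴.
Centroid: ȳ = ΣA·y / ΣA = 74.6069 mm.
Transfer each piece to the horizontal centroidal axis using Ī + A·d² with d = y − 74.6069:
  rectangular body: d = -22.1069 mm → contributes +16 256 209 mm⁴
  semicircular cap: d = 53.7358 mm → contributes +14 724 957 mm⁴
Total I = 30 981 166 mm⁴.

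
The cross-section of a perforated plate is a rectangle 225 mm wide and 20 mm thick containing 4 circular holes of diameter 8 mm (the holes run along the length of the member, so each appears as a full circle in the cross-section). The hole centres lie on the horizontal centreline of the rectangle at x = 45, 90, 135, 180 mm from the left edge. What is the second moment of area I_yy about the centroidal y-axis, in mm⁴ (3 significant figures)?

Split into non-overlapping primitives; take the origin at the lower-left of the bounding box.
Plate: 225 × 20, A = 4 500 mm², x = 112.5 mm, Ī = 18 984 375 mm⁴.
Hole 1 (subtracted): ⌀8, A = 50.265 mm², x = 45 mm, Ī = 201.06 mm⁴.
Hole 2 (subtracted): ⌀8, A = 50.265 mm², x = 90 mm, Ī = 201.06 mm⁴.
Hole 3 (subtracted): ⌀8, A = 50.265 mm², x = 135 mm, Ī = 201.06 mm⁴.
Hole 4 (subtracted): ⌀8, A = 50.265 mm², x = 180 mm, Ī = 201.06 mm⁴.
By symmetry the centroid is at mid-width, x̄ = 112.5 mm.
Transfer each piece to the centroidal y-axis using Ī + A·d² with d = x − 112.5:
  plate: d = 0 mm → contributes +18 984 375 mm⁴
  hole 1: d = -67.5 mm → contributes −229 223 mm⁴
  hole 2: d = -22.5 mm → contributes −25 648 mm⁴
  hole 3: d = 22.5 mm → contributes −25 648 mm⁴
  hole 4: d = 67.5 mm → contributes −229 223 mm⁴
Total I = 18 474 633 mm⁴.

I_yy ≈ 1.85 × 10⁷ mm⁴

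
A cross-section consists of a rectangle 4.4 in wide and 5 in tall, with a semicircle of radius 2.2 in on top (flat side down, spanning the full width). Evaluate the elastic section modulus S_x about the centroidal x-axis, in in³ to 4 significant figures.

Treat the section as a set of non-overlapping primitives; coordinates are from the bounding-box lower-left.
Rectangular body: 4.4 × 5, A = 22 in², y = 2.5 in, Ī = 45.8333 in⁴.
Semicircular cap: semicircle r = 2.2, A = 7.60265 in², y = 5.93371 in, Ī = 2.57112 in⁴.
Centroid: ȳ = ΣA·y / ΣA = 3.38186 in.
Transfer each piece to the centroidal x-axis using Ī + A·d² with d = y − 3.38186:
  rectangular body: d = -0.881857 in → contributes +62.9421 in⁴
  semicircular cap: d = 2.55185 in → contributes +52.0792 in⁴
Total I = 115.021 in⁴.
Extreme fibre distance c = 3.81814 in; S = I/c = 30.1249 in³.

S_x ≈ 30.12 in³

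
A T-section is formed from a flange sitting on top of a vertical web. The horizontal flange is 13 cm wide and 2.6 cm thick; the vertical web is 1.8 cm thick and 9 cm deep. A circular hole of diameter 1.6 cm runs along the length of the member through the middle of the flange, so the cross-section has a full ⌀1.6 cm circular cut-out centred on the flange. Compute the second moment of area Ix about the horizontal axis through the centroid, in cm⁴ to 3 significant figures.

Ix ≈ 489 cm⁴

Decompose the section into non-overlapping parts with the origin at the bottom-left of its bounding rectangle.
Flange: 13 × 2.6, A = 33.8 cm², y = 10.3 cm, Ī = 19.041 cm⁴.
Web: 1.8 × 9, A = 16.2 cm², y = 4.5 cm, Ī = 109.35 cm⁴.
Hole (subtracted): ⌀1.6, A = 2.0106 cm², y = 10.3 cm, Ī = 0.3217 cm⁴.
Centroid: ȳ = ΣA·y / ΣA = 8.3421 cm.
Transfer each piece to the horizontal axis through the centroid using Ī + A·d² with d = y − 8.3421:
  flange: d = 1.9579 cm → contributes +148.61 cm⁴
  web: d = -3.8421 cm → contributes +348.49 cm⁴
  hole: d = 1.9579 cm → contributes −8.0294 cm⁴
Total I = 489.07 cm⁴.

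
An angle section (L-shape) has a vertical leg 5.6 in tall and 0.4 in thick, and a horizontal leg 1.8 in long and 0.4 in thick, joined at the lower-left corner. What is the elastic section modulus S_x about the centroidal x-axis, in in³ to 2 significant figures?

Treat the section as a set of non-overlapping primitives; coordinates are from the bounding-box lower-left.
Vertical leg: 0.4 × 5.6, A = 2.24 in², y = 2.8 in, Ī = 5.854 in⁴.
Horizontal leg (remainder): 1.4 × 0.4, A = 0.56 in², y = 0.2 in, Ī = 0.007467 in⁴.
Centroid: ȳ = ΣA·y / ΣA = 2.28 in.
Transfer each piece to the centroidal x-axis using Ī + A·d² with d = y − 2.28:
  vertical leg: d = 0.52 in → contributes +6.46 in⁴
  horizontal leg (remainder): d = -2.08 in → contributes +2.43 in⁴
Total I = 8.89 in⁴.
Extreme fibre distance c = 3.32 in; S = I/c = 2.678 in³.

S_x ≈ 2.7 in³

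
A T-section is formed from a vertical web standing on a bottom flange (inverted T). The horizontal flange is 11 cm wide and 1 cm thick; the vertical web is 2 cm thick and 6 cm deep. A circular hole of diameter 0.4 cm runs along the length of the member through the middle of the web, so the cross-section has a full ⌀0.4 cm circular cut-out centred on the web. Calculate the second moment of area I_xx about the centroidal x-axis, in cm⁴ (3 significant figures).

Break the section into simple shapes (no overlaps), measuring from the bottom-left corner of the bounding box.
Flange: 11 × 1, A = 11 cm², y = 0.5 cm, Ī = 0.91667 cm⁴.
Web: 2 × 6, A = 12 cm², y = 4 cm, Ī = 36 cm⁴.
Hole (subtracted): ⌀0.4, A = 0.12566 cm², y = 4 cm, Ī = 0.0012566 cm⁴.
Centroid: ȳ = ΣA·y / ΣA = 2.3169 cm.
Transfer each piece to the centroidal x-axis using Ī + A·d² with d = y − 2.3169:
  flange: d = -1.8169 cm → contributes +37.229 cm⁴
  web: d = 1.6831 cm → contributes +69.994 cm⁴
  hole: d = 1.6831 cm → contributes −0.35724 cm⁴
Total I = 106.87 cm⁴.

I_xx ≈ 107 cm⁴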